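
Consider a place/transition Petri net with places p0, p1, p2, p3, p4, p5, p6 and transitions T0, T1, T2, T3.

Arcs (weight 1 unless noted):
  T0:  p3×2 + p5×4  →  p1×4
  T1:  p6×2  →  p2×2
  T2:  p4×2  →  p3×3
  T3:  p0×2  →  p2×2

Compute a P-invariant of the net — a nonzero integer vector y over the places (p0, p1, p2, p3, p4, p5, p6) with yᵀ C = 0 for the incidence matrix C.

y = (p0:0, p1:1, p2:0, p3:2, p4:3, p5:0, p6:0)

Incidence matrix C (rows=places, cols=transitions):
       T0   T1   T2   T3
   p0   0    0    0   -2
   p1   4    0    0    0
   p2   0    2    0    2
   p3  -2    0    3    0
   p4   0    0   -2    0
   p5  -4    0    0    0
   p6   0   -2    0    0

Candidate y = [0, 1, 0, 2, 3, 0, 0]; check y·C column-wise:
  col T0: 1·4 + 2·-2 + 3·0 + 0·-4 = 0
  col T1: 1·0 + 0·2 + 2·0 + 3·0 + 0·-2 = 0
  col T2: 1·0 + 2·3 + 3·-2 = 0
  col T3: 0·-2 + 1·0 + 0·2 + 2·0 + 3·0 = 0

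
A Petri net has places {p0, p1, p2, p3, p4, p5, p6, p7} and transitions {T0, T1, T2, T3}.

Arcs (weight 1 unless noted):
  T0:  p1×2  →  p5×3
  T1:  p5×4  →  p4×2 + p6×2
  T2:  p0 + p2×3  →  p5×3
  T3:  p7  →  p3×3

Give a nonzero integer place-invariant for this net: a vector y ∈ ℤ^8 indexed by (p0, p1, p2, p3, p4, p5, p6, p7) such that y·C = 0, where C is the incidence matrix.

y = (p0:3, p1:0, p2:-1, p3:0, p4:0, p5:0, p6:0, p7:0)

Incidence matrix C (rows=places, cols=transitions):
       T0   T1   T2   T3
   p0   0    0   -1    0
   p1  -2    0    0    0
   p2   0    0   -3    0
   p3   0    0    0    3
   p4   0    2    0    0
   p5   3   -4    3    0
   p6   0    2    0    0
   p7   0    0    0   -1

Candidate y = [3, 0, -1, 0, 0, 0, 0, 0]; check y·C column-wise:
  col T0: 3·0 + 0·-2 + -1·0 + 0·3 = 0
  col T1: 3·0 + -1·0 + 0·2 + 0·-4 + 0·2 = 0
  col T2: 3·-1 + -1·-3 + 0·3 = 0
  col T3: 3·0 + -1·0 + 0·3 + 0·-1 = 0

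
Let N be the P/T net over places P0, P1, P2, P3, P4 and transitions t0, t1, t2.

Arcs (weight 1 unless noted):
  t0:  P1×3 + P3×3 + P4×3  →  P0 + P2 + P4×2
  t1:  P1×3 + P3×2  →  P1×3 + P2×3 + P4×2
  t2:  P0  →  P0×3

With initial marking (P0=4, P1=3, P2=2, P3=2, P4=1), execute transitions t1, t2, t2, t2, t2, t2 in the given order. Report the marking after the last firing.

step 1: fire t1:  (P0=4, P1=3, P2=2, P3=2, P4=1) → (P0=4, P1=3, P2=5, P3=0, P4=3)
step 2: fire t2:  (P0=4, P1=3, P2=5, P3=0, P4=3) → (P0=6, P1=3, P2=5, P3=0, P4=3)
step 3: fire t2:  (P0=6, P1=3, P2=5, P3=0, P4=3) → (P0=8, P1=3, P2=5, P3=0, P4=3)
step 4: fire t2:  (P0=8, P1=3, P2=5, P3=0, P4=3) → (P0=10, P1=3, P2=5, P3=0, P4=3)
step 5: fire t2:  (P0=10, P1=3, P2=5, P3=0, P4=3) → (P0=12, P1=3, P2=5, P3=0, P4=3)
step 6: fire t2:  (P0=12, P1=3, P2=5, P3=0, P4=3) → (P0=14, P1=3, P2=5, P3=0, P4=3)

(P0=14, P1=3, P2=5, P3=0, P4=3)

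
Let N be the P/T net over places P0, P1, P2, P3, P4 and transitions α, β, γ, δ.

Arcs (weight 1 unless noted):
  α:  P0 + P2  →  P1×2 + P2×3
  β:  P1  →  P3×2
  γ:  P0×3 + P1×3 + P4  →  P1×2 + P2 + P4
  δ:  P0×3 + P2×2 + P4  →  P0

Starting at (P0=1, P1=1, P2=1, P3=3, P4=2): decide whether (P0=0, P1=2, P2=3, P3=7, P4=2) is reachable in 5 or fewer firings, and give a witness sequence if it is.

NO — not reachable within 5 firings

depth 0: 1 marking
depth 1: 3 markings reached so far
depth 2: 4 markings reached so far
depth 3: 5 markings reached so far
depth 4: 6 markings reached so far
depth 5: 6 markings reached so far
(frontier empty at depth 5; search complete)
target is not among the 6 markings reachable within 5 steps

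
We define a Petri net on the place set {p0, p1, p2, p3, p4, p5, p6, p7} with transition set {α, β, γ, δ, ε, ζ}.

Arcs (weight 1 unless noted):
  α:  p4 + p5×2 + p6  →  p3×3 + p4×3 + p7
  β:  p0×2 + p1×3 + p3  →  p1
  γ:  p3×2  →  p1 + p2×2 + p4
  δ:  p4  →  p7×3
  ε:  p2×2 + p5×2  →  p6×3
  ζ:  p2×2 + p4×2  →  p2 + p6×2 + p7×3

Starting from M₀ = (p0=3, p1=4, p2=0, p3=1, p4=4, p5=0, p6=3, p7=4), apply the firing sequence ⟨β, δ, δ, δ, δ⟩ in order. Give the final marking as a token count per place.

(p0=1, p1=2, p2=0, p3=0, p4=0, p5=0, p6=3, p7=16)

step 1: fire β:  (p0=3, p1=4, p2=0, p3=1, p4=4, p5=0, p6=3, p7=4) → (p0=1, p1=2, p2=0, p3=0, p4=4, p5=0, p6=3, p7=4)
step 2: fire δ:  (p0=1, p1=2, p2=0, p3=0, p4=4, p5=0, p6=3, p7=4) → (p0=1, p1=2, p2=0, p3=0, p4=3, p5=0, p6=3, p7=7)
step 3: fire δ:  (p0=1, p1=2, p2=0, p3=0, p4=3, p5=0, p6=3, p7=7) → (p0=1, p1=2, p2=0, p3=0, p4=2, p5=0, p6=3, p7=10)
step 4: fire δ:  (p0=1, p1=2, p2=0, p3=0, p4=2, p5=0, p6=3, p7=10) → (p0=1, p1=2, p2=0, p3=0, p4=1, p5=0, p6=3, p7=13)
step 5: fire δ:  (p0=1, p1=2, p2=0, p3=0, p4=1, p5=0, p6=3, p7=13) → (p0=1, p1=2, p2=0, p3=0, p4=0, p5=0, p6=3, p7=16)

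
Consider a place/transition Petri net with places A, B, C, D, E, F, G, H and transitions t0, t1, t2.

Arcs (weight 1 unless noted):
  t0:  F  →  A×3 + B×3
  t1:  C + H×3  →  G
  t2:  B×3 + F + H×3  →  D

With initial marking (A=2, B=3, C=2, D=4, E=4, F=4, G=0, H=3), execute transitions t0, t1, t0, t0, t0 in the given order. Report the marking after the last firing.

(A=14, B=15, C=1, D=4, E=4, F=0, G=1, H=0)

step 1: fire t0:  (A=2, B=3, C=2, D=4, E=4, F=4, G=0, H=3) → (A=5, B=6, C=2, D=4, E=4, F=3, G=0, H=3)
step 2: fire t1:  (A=5, B=6, C=2, D=4, E=4, F=3, G=0, H=3) → (A=5, B=6, C=1, D=4, E=4, F=3, G=1, H=0)
step 3: fire t0:  (A=5, B=6, C=1, D=4, E=4, F=3, G=1, H=0) → (A=8, B=9, C=1, D=4, E=4, F=2, G=1, H=0)
step 4: fire t0:  (A=8, B=9, C=1, D=4, E=4, F=2, G=1, H=0) → (A=11, B=12, C=1, D=4, E=4, F=1, G=1, H=0)
step 5: fire t0:  (A=11, B=12, C=1, D=4, E=4, F=1, G=1, H=0) → (A=14, B=15, C=1, D=4, E=4, F=0, G=1, H=0)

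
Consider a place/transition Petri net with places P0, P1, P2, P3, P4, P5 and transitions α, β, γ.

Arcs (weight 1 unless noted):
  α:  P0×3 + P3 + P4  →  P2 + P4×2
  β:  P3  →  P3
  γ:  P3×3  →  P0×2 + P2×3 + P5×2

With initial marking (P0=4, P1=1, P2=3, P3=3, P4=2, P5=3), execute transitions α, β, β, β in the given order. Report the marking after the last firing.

(P0=1, P1=1, P2=4, P3=2, P4=3, P5=3)

step 1: fire α:  (P0=4, P1=1, P2=3, P3=3, P4=2, P5=3) → (P0=1, P1=1, P2=4, P3=2, P4=3, P5=3)
step 2: fire β:  (P0=1, P1=1, P2=4, P3=2, P4=3, P5=3) → (P0=1, P1=1, P2=4, P3=2, P4=3, P5=3)
step 3: fire β:  (P0=1, P1=1, P2=4, P3=2, P4=3, P5=3) → (P0=1, P1=1, P2=4, P3=2, P4=3, P5=3)
step 4: fire β:  (P0=1, P1=1, P2=4, P3=2, P4=3, P5=3) → (P0=1, P1=1, P2=4, P3=2, P4=3, P5=3)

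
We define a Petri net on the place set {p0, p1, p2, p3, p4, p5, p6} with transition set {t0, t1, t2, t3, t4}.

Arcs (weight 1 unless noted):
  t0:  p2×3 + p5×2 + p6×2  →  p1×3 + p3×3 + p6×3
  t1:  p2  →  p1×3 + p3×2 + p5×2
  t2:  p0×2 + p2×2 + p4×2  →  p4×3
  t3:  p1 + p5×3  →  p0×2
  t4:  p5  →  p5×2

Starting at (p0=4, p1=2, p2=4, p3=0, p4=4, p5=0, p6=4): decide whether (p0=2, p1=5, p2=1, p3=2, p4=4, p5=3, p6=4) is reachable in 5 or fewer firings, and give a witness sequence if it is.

NO — not reachable within 5 firings

depth 0: 1 marking
depth 1: 3 markings reached so far
depth 2: 8 markings reached so far
depth 3: 16 markings reached so far
depth 4: 28 markings reached so far
depth 5: 42 markings reached so far
target is not among the 42 markings reachable within 5 steps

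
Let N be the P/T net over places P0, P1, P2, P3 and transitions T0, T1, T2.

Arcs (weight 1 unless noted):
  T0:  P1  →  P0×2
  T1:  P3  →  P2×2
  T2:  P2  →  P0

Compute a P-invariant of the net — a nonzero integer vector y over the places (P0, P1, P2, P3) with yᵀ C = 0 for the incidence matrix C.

Incidence matrix C (rows=places, cols=transitions):
       T0   T1   T2
   P0   2    0    1
   P1  -1    0    0
   P2   0    2   -1
   P3   0   -1    0

Candidate y = [1, 2, 1, 2]; check y·C column-wise:
  col T0: 1·2 + 2·-1 + 1·0 + 2·0 = 0
  col T1: 1·0 + 2·0 + 1·2 + 2·-1 = 0
  col T2: 1·1 + 2·0 + 1·-1 + 2·0 = 0

y = (P0:1, P1:2, P2:1, P3:2)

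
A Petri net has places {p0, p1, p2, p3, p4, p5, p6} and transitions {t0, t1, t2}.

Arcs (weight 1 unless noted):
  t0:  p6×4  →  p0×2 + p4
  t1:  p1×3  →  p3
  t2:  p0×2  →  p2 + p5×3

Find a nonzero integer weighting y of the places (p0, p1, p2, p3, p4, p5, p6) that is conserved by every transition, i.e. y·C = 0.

y = (p0:0, p1:1, p2:0, p3:3, p4:0, p5:0, p6:0)

Incidence matrix C (rows=places, cols=transitions):
       t0   t1   t2
   p0   2    0   -2
   p1   0   -3    0
   p2   0    0    1
   p3   0    1    0
   p4   1    0    0
   p5   0    0    3
   p6  -4    0    0

Candidate y = [0, 1, 0, 3, 0, 0, 0]; check y·C column-wise:
  col t0: 0·2 + 1·0 + 3·0 + 0·1 + 0·-4 = 0
  col t1: 1·-3 + 3·1 = 0
  col t2: 0·-2 + 1·0 + 0·1 + 3·0 + 0·3 = 0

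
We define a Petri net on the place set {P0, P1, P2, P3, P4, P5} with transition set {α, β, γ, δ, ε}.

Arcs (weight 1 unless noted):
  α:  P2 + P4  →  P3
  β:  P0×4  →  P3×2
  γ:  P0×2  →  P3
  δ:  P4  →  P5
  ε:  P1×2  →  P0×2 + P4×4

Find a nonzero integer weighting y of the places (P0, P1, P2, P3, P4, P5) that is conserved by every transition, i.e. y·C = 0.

y = (P0:1, P1:1, P2:2, P3:2, P4:0, P5:0)

Incidence matrix C (rows=places, cols=transitions):
        α    β    γ    δ    ε
   P0   0   -4   -2    0    2
   P1   0    0    0    0   -2
   P2  -1    0    0    0    0
   P3   1    2    1    0    0
   P4  -1    0    0   -1    4
   P5   0    0    0    1    0

Candidate y = [1, 1, 2, 2, 0, 0]; check y·C column-wise:
  col α: 1·0 + 1·0 + 2·-1 + 2·1 + 0·-1 = 0
  col β: 1·-4 + 1·0 + 2·0 + 2·2 = 0
  col γ: 1·-2 + 1·0 + 2·0 + 2·1 = 0
  col δ: 1·0 + 1·0 + 2·0 + 2·0 + 0·-1 + 0·1 = 0
  col ε: 1·2 + 1·-2 + 2·0 + 2·0 + 0·4 = 0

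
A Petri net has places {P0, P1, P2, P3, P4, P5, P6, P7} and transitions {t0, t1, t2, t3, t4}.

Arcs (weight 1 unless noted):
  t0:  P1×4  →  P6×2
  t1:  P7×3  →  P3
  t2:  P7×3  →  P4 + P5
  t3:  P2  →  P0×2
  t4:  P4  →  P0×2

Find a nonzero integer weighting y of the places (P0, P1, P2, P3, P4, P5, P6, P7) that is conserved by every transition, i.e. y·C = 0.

Incidence matrix C (rows=places, cols=transitions):
       t0   t1   t2   t3   t4
   P0   0    0    0    2    2
   P1  -4    0    0    0    0
   P2   0    0    0   -1    0
   P3   0    1    0    0    0
   P4   0    0    1    0   -1
   P5   0    0    1    0    0
   P6   2    0    0    0    0
   P7   0   -3   -3    0    0

Candidate y = [1, 0, 2, 0, 2, -2, 0, 0]; check y·C column-wise:
  col t0: 1·0 + 0·-4 + 2·0 + 2·0 + -2·0 + 0·2 = 0
  col t1: 1·0 + 2·0 + 0·1 + 2·0 + -2·0 + 0·-3 = 0
  col t2: 1·0 + 2·0 + 2·1 + -2·1 + 0·-3 = 0
  col t3: 1·2 + 2·-1 + 2·0 + -2·0 = 0
  col t4: 1·2 + 2·0 + 2·-1 + -2·0 = 0

y = (P0:1, P1:0, P2:2, P3:0, P4:2, P5:-2, P6:0, P7:0)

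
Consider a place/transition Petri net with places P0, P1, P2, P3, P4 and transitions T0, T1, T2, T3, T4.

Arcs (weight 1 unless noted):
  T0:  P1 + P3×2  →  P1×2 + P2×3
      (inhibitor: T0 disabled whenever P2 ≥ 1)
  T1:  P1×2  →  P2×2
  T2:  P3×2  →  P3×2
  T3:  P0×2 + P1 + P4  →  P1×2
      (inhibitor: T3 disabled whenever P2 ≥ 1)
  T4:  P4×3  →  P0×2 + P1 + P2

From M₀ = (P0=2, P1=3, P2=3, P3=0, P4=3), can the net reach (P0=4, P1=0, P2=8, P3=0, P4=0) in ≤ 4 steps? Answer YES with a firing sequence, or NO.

step 1: fire T1:  (P0=2, P1=3, P2=3, P3=0, P4=3) → (P0=2, P1=1, P2=5, P3=0, P4=3)
step 2: fire T4:  (P0=2, P1=1, P2=5, P3=0, P4=3) → (P0=4, P1=2, P2=6, P3=0, P4=0)
step 3: fire T1:  (P0=4, P1=2, P2=6, P3=0, P4=0) → (P0=4, P1=0, P2=8, P3=0, P4=0)

YES — reachable via ⟨T1, T4, T1⟩ (3 firings)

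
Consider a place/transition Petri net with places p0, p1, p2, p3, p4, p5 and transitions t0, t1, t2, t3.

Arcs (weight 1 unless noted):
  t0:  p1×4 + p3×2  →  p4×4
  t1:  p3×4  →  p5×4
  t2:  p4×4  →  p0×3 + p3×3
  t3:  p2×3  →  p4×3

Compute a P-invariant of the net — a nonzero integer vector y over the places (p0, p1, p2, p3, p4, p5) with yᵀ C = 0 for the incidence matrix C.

Incidence matrix C (rows=places, cols=transitions):
       t0   t1   t2   t3
   p0   0    0    3    0
   p1  -4    0    0    0
   p2   0    0    0   -3
   p3  -2   -4    3    0
   p4   4    0   -4    3
   p5   0    4    0    0

Candidate y = [4, 3, 3, 0, 3, 0]; check y·C column-wise:
  col t0: 4·0 + 3·-4 + 3·0 + 0·-2 + 3·4 = 0
  col t1: 4·0 + 3·0 + 3·0 + 0·-4 + 3·0 + 0·4 = 0
  col t2: 4·3 + 3·0 + 3·0 + 0·3 + 3·-4 = 0
  col t3: 4·0 + 3·0 + 3·-3 + 3·3 = 0

y = (p0:4, p1:3, p2:3, p3:0, p4:3, p5:0)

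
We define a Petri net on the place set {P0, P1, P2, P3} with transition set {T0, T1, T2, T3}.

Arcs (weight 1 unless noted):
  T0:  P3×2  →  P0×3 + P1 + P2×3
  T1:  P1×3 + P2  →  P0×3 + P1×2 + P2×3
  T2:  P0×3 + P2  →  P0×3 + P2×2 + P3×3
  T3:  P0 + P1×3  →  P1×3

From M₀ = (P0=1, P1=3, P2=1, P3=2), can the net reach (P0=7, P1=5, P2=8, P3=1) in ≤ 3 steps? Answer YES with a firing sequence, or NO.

YES — reachable via ⟨T0, T2, T0⟩ (3 firings)

step 1: fire T0:  (P0=1, P1=3, P2=1, P3=2) → (P0=4, P1=4, P2=4, P3=0)
step 2: fire T2:  (P0=4, P1=4, P2=4, P3=0) → (P0=4, P1=4, P2=5, P3=3)
step 3: fire T0:  (P0=4, P1=4, P2=5, P3=3) → (P0=7, P1=5, P2=8, P3=1)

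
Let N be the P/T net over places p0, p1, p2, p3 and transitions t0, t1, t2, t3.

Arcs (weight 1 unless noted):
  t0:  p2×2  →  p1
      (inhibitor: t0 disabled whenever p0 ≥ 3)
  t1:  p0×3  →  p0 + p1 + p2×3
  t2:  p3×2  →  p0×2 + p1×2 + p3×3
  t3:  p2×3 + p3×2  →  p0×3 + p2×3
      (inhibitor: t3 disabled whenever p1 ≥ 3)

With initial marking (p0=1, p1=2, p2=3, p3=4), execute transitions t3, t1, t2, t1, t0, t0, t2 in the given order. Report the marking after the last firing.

(p0=4, p1=10, p2=5, p3=4)

step 1: fire t3:  (p0=1, p1=2, p2=3, p3=4) → (p0=4, p1=2, p2=3, p3=2)
step 2: fire t1:  (p0=4, p1=2, p2=3, p3=2) → (p0=2, p1=3, p2=6, p3=2)
step 3: fire t2:  (p0=2, p1=3, p2=6, p3=2) → (p0=4, p1=5, p2=6, p3=3)
step 4: fire t1:  (p0=4, p1=5, p2=6, p3=3) → (p0=2, p1=6, p2=9, p3=3)
step 5: fire t0:  (p0=2, p1=6, p2=9, p3=3) → (p0=2, p1=7, p2=7, p3=3)
step 6: fire t0:  (p0=2, p1=7, p2=7, p3=3) → (p0=2, p1=8, p2=5, p3=3)
step 7: fire t2:  (p0=2, p1=8, p2=5, p3=3) → (p0=4, p1=10, p2=5, p3=4)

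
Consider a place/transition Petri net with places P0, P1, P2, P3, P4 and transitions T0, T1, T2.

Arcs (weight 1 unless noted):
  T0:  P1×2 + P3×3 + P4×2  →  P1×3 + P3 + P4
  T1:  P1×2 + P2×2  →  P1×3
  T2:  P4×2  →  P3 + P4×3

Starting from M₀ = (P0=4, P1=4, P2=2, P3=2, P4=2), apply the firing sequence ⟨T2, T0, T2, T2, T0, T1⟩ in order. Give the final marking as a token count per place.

(P0=4, P1=7, P2=0, P3=1, P4=3)

step 1: fire T2:  (P0=4, P1=4, P2=2, P3=2, P4=2) → (P0=4, P1=4, P2=2, P3=3, P4=3)
step 2: fire T0:  (P0=4, P1=4, P2=2, P3=3, P4=3) → (P0=4, P1=5, P2=2, P3=1, P4=2)
step 3: fire T2:  (P0=4, P1=5, P2=2, P3=1, P4=2) → (P0=4, P1=5, P2=2, P3=2, P4=3)
step 4: fire T2:  (P0=4, P1=5, P2=2, P3=2, P4=3) → (P0=4, P1=5, P2=2, P3=3, P4=4)
step 5: fire T0:  (P0=4, P1=5, P2=2, P3=3, P4=4) → (P0=4, P1=6, P2=2, P3=1, P4=3)
step 6: fire T1:  (P0=4, P1=6, P2=2, P3=1, P4=3) → (P0=4, P1=7, P2=0, P3=1, P4=3)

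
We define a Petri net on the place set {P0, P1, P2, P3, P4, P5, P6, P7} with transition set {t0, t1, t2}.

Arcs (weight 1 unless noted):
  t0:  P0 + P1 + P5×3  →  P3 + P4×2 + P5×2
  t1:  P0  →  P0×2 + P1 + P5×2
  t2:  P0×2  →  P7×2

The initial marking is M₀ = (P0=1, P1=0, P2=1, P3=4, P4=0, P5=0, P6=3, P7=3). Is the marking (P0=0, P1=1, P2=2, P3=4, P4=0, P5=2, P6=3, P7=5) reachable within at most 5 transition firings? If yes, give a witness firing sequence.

depth 0: 1 marking
depth 1: 2 markings reached so far
depth 2: 4 markings reached so far
depth 3: 7 markings reached so far
depth 4: 12 markings reached so far
depth 5: 18 markings reached so far
target is not among the 18 markings reachable within 5 steps

NO — not reachable within 5 firings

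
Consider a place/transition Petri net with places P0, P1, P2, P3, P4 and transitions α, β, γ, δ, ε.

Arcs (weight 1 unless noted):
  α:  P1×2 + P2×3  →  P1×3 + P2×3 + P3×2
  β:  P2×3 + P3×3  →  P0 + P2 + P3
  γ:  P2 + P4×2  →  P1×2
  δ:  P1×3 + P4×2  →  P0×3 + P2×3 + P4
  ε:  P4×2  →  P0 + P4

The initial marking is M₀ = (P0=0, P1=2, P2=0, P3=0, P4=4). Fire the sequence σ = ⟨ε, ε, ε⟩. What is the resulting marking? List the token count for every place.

(P0=3, P1=2, P2=0, P3=0, P4=1)

step 1: fire ε:  (P0=0, P1=2, P2=0, P3=0, P4=4) → (P0=1, P1=2, P2=0, P3=0, P4=3)
step 2: fire ε:  (P0=1, P1=2, P2=0, P3=0, P4=3) → (P0=2, P1=2, P2=0, P3=0, P4=2)
step 3: fire ε:  (P0=2, P1=2, P2=0, P3=0, P4=2) → (P0=3, P1=2, P2=0, P3=0, P4=1)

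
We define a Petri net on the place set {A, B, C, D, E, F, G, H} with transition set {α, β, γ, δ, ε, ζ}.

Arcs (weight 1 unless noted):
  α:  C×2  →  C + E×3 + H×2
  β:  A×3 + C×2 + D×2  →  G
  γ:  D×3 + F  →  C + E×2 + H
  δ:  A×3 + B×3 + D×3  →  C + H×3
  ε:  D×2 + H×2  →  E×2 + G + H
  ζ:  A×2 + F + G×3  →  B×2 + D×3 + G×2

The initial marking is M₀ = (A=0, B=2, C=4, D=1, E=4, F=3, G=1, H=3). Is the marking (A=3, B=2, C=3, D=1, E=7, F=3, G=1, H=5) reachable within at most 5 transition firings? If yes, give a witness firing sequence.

depth 0: 1 marking
depth 1: 2 markings reached so far
depth 2: 3 markings reached so far
depth 3: 4 markings reached so far
depth 4: 4 markings reached so far
(frontier empty at depth 4; search complete)
target is not among the 4 markings reachable within 5 steps

NO — not reachable within 5 firings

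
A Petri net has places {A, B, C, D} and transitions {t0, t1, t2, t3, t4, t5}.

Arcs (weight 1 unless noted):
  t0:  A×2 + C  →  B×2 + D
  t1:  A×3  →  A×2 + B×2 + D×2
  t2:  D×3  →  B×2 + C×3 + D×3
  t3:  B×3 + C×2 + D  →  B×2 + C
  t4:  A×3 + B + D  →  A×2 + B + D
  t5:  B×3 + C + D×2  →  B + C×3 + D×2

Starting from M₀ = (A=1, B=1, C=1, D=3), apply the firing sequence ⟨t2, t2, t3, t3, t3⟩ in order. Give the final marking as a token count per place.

step 1: fire t2:  (A=1, B=1, C=1, D=3) → (A=1, B=3, C=4, D=3)
step 2: fire t2:  (A=1, B=3, C=4, D=3) → (A=1, B=5, C=7, D=3)
step 3: fire t3:  (A=1, B=5, C=7, D=3) → (A=1, B=4, C=6, D=2)
step 4: fire t3:  (A=1, B=4, C=6, D=2) → (A=1, B=3, C=5, D=1)
step 5: fire t3:  (A=1, B=3, C=5, D=1) → (A=1, B=2, C=4, D=0)

(A=1, B=2, C=4, D=0)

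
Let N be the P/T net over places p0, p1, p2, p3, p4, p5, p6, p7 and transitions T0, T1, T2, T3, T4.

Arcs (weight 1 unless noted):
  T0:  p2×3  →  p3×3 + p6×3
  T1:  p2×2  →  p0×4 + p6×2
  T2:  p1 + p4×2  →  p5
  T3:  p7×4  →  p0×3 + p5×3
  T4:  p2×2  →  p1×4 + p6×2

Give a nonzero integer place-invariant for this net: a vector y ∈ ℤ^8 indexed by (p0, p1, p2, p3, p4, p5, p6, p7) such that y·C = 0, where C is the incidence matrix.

y = (p0:1, p1:1, p2:2, p3:2, p4:-1, p5:-1, p6:0, p7:0)

Incidence matrix C (rows=places, cols=transitions):
       T0   T1   T2   T3   T4
   p0   0    4    0    3    0
   p1   0    0   -1    0    4
   p2  -3   -2    0    0   -2
   p3   3    0    0    0    0
   p4   0    0   -2    0    0
   p5   0    0    1    3    0
   p6   3    2    0    0    2
   p7   0    0    0   -4    0

Candidate y = [1, 1, 2, 2, -1, -1, 0, 0]; check y·C column-wise:
  col T0: 1·0 + 1·0 + 2·-3 + 2·3 + -1·0 + -1·0 + 0·3 = 0
  col T1: 1·4 + 1·0 + 2·-2 + 2·0 + -1·0 + -1·0 + 0·2 = 0
  col T2: 1·0 + 1·-1 + 2·0 + 2·0 + -1·-2 + -1·1 = 0
  col T3: 1·3 + 1·0 + 2·0 + 2·0 + -1·0 + -1·3 + 0·-4 = 0
  col T4: 1·0 + 1·4 + 2·-2 + 2·0 + -1·0 + -1·0 + 0·2 = 0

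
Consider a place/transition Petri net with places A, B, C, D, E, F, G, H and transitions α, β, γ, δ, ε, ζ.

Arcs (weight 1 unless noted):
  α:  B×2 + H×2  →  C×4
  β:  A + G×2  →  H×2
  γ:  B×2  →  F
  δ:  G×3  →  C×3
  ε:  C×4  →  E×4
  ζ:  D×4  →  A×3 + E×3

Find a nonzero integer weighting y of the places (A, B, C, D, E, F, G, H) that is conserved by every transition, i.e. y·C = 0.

y = (A:8, B:-8, C:-4, D:3, E:-4, F:-16, G:-4, H:0)

Incidence matrix C (rows=places, cols=transitions):
        α    β    γ    δ    ε    ζ
    A   0   -1    0    0    0    3
    B  -2    0   -2    0    0    0
    C   4    0    0    3   -4    0
    D   0    0    0    0    0   -4
    E   0    0    0    0    4    3
    F   0    0    1    0    0    0
    G   0   -2    0   -3    0    0
    H  -2    2    0    0    0    0

Candidate y = [8, -8, -4, 3, -4, -16, -4, 0]; check y·C column-wise:
  col α: 8·0 + -8·-2 + -4·4 + 3·0 + -4·0 + -16·0 + -4·0 + 0·-2 = 0
  col β: 8·-1 + -8·0 + -4·0 + 3·0 + -4·0 + -16·0 + -4·-2 + 0·2 = 0
  col γ: 8·0 + -8·-2 + -4·0 + 3·0 + -4·0 + -16·1 + -4·0 = 0
  col δ: 8·0 + -8·0 + -4·3 + 3·0 + -4·0 + -16·0 + -4·-3 = 0
  col ε: 8·0 + -8·0 + -4·-4 + 3·0 + -4·4 + -16·0 + -4·0 = 0
  col ζ: 8·3 + -8·0 + -4·0 + 3·-4 + -4·3 + -16·0 + -4·0 = 0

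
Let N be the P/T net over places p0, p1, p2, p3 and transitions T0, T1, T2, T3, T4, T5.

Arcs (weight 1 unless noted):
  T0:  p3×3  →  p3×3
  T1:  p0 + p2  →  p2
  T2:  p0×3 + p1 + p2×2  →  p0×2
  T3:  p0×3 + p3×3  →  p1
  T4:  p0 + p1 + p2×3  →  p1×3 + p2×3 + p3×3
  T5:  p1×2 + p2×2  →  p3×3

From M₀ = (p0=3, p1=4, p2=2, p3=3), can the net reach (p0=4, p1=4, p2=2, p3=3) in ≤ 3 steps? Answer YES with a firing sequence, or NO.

NO — not reachable within 3 firings

depth 0: 1 marking
depth 1: 5 markings reached so far
depth 2: 8 markings reached so far
depth 3: 10 markings reached so far
target is not among the 10 markings reachable within 3 steps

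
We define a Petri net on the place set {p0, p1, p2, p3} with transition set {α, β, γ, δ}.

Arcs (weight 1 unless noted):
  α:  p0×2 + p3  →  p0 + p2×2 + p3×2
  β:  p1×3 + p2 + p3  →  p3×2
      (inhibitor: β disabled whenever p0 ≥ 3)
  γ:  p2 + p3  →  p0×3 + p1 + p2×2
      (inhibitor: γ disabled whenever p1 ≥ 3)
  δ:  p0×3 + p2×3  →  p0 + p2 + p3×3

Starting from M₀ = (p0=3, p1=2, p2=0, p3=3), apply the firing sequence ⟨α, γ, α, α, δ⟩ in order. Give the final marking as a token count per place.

step 1: fire α:  (p0=3, p1=2, p2=0, p3=3) → (p0=2, p1=2, p2=2, p3=4)
step 2: fire γ:  (p0=2, p1=2, p2=2, p3=4) → (p0=5, p1=3, p2=3, p3=3)
step 3: fire α:  (p0=5, p1=3, p2=3, p3=3) → (p0=4, p1=3, p2=5, p3=4)
step 4: fire α:  (p0=4, p1=3, p2=5, p3=4) → (p0=3, p1=3, p2=7, p3=5)
step 5: fire δ:  (p0=3, p1=3, p2=7, p3=5) → (p0=1, p1=3, p2=5, p3=8)

(p0=1, p1=3, p2=5, p3=8)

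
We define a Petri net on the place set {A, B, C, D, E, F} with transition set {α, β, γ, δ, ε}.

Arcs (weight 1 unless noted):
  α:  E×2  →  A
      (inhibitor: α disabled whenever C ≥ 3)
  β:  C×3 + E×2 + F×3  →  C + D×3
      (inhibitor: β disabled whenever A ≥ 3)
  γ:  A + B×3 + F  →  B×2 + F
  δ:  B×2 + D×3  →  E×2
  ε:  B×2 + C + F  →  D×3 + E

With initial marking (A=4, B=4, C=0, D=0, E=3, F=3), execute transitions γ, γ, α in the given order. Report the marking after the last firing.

step 1: fire γ:  (A=4, B=4, C=0, D=0, E=3, F=3) → (A=3, B=3, C=0, D=0, E=3, F=3)
step 2: fire γ:  (A=3, B=3, C=0, D=0, E=3, F=3) → (A=2, B=2, C=0, D=0, E=3, F=3)
step 3: fire α:  (A=2, B=2, C=0, D=0, E=3, F=3) → (A=3, B=2, C=0, D=0, E=1, F=3)

(A=3, B=2, C=0, D=0, E=1, F=3)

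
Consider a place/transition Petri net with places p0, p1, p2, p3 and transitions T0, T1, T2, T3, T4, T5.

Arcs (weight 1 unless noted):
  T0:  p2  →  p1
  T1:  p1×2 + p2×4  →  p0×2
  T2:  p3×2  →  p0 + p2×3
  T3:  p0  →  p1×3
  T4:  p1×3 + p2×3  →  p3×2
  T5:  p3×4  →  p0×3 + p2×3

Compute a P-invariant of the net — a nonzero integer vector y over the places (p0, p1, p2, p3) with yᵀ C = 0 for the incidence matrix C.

Incidence matrix C (rows=places, cols=transitions):
       T0   T1   T2   T3   T4   T5
   p0   0    2    1   -1    0    3
   p1   1   -2    0    3   -3    0
   p2  -1   -4    3    0   -3    3
   p3   0    0   -2    0    2   -4

Candidate y = [3, 1, 1, 3]; check y·C column-wise:
  col T0: 3·0 + 1·1 + 1·-1 + 3·0 = 0
  col T1: 3·2 + 1·-2 + 1·-4 + 3·0 = 0
  col T2: 3·1 + 1·0 + 1·3 + 3·-2 = 0
  col T3: 3·-1 + 1·3 + 1·0 + 3·0 = 0
  col T4: 3·0 + 1·-3 + 1·-3 + 3·2 = 0
  col T5: 3·3 + 1·0 + 1·3 + 3·-4 = 0

y = (p0:3, p1:1, p2:1, p3:3)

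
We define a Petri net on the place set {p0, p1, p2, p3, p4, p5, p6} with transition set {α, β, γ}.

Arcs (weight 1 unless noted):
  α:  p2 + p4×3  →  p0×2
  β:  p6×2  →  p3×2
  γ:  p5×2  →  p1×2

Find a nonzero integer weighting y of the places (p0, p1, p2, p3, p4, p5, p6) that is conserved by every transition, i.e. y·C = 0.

Incidence matrix C (rows=places, cols=transitions):
        α    β    γ
   p0   2    0    0
   p1   0    0    2
   p2  -1    0    0
   p3   0    2    0
   p4  -3    0    0
   p5   0    0   -2
   p6   0   -2    0

Candidate y = [1, 0, 2, 0, 0, 0, 0]; check y·C column-wise:
  col α: 1·2 + 2·-1 + 0·-3 = 0
  col β: 1·0 + 2·0 + 0·2 + 0·-2 = 0
  col γ: 1·0 + 0·2 + 2·0 + 0·-2 = 0

y = (p0:1, p1:0, p2:2, p3:0, p4:0, p5:0, p6:0)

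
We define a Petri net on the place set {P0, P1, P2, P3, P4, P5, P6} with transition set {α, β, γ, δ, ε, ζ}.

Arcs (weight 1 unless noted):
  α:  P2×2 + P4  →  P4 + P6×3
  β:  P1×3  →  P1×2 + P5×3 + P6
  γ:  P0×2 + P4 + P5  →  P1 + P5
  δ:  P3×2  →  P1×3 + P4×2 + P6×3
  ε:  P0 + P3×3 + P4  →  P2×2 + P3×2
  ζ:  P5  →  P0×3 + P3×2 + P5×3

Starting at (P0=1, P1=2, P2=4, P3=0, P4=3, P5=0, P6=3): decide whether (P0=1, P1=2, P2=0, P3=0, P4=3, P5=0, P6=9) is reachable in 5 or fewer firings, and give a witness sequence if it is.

step 1: fire α:  (P0=1, P1=2, P2=4, P3=0, P4=3, P5=0, P6=3) → (P0=1, P1=2, P2=2, P3=0, P4=3, P5=0, P6=6)
step 2: fire α:  (P0=1, P1=2, P2=2, P3=0, P4=3, P5=0, P6=6) → (P0=1, P1=2, P2=0, P3=0, P4=3, P5=0, P6=9)

YES — reachable via ⟨α, α⟩ (2 firings)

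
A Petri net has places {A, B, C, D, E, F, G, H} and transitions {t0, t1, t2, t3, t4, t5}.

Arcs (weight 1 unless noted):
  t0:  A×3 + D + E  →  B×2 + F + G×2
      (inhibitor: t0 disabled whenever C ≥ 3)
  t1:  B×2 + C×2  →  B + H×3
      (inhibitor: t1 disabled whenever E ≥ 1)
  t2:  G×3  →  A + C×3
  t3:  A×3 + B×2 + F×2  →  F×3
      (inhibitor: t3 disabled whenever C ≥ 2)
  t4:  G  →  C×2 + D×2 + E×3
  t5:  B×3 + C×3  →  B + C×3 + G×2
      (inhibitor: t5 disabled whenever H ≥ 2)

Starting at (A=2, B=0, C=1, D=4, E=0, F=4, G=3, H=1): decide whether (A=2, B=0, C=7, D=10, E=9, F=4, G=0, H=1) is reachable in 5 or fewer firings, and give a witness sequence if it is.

step 1: fire t4:  (A=2, B=0, C=1, D=4, E=0, F=4, G=3, H=1) → (A=2, B=0, C=3, D=6, E=3, F=4, G=2, H=1)
step 2: fire t4:  (A=2, B=0, C=3, D=6, E=3, F=4, G=2, H=1) → (A=2, B=0, C=5, D=8, E=6, F=4, G=1, H=1)
step 3: fire t4:  (A=2, B=0, C=5, D=8, E=6, F=4, G=1, H=1) → (A=2, B=0, C=7, D=10, E=9, F=4, G=0, H=1)

YES — reachable via ⟨t4, t4, t4⟩ (3 firings)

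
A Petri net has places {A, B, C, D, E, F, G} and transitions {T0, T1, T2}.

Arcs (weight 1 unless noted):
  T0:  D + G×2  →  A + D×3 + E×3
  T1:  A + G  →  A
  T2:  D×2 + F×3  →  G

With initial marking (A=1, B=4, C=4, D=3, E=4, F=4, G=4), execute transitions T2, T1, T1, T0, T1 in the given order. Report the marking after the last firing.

(A=2, B=4, C=4, D=3, E=7, F=1, G=0)

step 1: fire T2:  (A=1, B=4, C=4, D=3, E=4, F=4, G=4) → (A=1, B=4, C=4, D=1, E=4, F=1, G=5)
step 2: fire T1:  (A=1, B=4, C=4, D=1, E=4, F=1, G=5) → (A=1, B=4, C=4, D=1, E=4, F=1, G=4)
step 3: fire T1:  (A=1, B=4, C=4, D=1, E=4, F=1, G=4) → (A=1, B=4, C=4, D=1, E=4, F=1, G=3)
step 4: fire T0:  (A=1, B=4, C=4, D=1, E=4, F=1, G=3) → (A=2, B=4, C=4, D=3, E=7, F=1, G=1)
step 5: fire T1:  (A=2, B=4, C=4, D=3, E=7, F=1, G=1) → (A=2, B=4, C=4, D=3, E=7, F=1, G=0)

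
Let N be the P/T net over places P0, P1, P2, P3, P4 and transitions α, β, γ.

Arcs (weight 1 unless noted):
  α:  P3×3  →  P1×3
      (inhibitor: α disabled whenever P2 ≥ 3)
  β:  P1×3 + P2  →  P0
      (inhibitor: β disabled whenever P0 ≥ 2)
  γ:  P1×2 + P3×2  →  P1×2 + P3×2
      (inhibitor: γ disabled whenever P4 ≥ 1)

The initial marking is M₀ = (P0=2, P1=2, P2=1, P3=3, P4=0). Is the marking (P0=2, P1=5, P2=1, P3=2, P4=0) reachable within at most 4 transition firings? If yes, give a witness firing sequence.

depth 0: 1 marking
depth 1: 2 markings reached so far
depth 2: 2 markings reached so far
(frontier empty at depth 2; search complete)
target is not among the 2 markings reachable within 4 steps

NO — not reachable within 4 firings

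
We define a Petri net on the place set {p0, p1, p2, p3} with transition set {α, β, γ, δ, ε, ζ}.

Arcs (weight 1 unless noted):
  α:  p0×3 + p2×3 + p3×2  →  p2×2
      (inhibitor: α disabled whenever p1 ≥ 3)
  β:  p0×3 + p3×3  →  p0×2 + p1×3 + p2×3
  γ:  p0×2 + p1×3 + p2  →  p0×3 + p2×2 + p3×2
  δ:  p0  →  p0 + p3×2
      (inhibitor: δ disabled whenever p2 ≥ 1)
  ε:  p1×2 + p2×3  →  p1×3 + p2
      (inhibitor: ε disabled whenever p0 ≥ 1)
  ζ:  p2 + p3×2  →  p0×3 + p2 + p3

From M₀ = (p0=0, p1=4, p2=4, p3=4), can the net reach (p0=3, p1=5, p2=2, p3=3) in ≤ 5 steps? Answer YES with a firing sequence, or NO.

YES — reachable via ⟨ε, ζ⟩ (2 firings)

step 1: fire ε:  (p0=0, p1=4, p2=4, p3=4) → (p0=0, p1=5, p2=2, p3=4)
step 2: fire ζ:  (p0=0, p1=5, p2=2, p3=4) → (p0=3, p1=5, p2=2, p3=3)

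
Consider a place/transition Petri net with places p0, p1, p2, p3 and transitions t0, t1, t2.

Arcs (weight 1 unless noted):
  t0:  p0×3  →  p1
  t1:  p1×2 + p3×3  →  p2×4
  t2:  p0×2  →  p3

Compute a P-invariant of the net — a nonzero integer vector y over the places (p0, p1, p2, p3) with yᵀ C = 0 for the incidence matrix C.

Incidence matrix C (rows=places, cols=transitions):
       t0   t1   t2
   p0  -3    0   -2
   p1   1   -2    0
   p2   0    4    0
   p3   0   -3    1

Candidate y = [1, 3, 3, 2]; check y·C column-wise:
  col t0: 1·-3 + 3·1 + 3·0 + 2·0 = 0
  col t1: 1·0 + 3·-2 + 3·4 + 2·-3 = 0
  col t2: 1·-2 + 3·0 + 3·0 + 2·1 = 0

y = (p0:1, p1:3, p2:3, p3:2)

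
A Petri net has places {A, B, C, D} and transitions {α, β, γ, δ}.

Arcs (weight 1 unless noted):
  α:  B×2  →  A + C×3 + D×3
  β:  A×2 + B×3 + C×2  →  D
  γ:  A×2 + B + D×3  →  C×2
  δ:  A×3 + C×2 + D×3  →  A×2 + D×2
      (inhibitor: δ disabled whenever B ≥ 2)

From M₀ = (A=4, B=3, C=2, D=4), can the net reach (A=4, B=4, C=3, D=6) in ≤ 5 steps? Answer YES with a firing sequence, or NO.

NO — not reachable within 5 firings

depth 0: 1 marking
depth 1: 4 markings reached so far
depth 2: 6 markings reached so far
depth 3: 8 markings reached so far
depth 4: 9 markings reached so far
depth 5: 9 markings reached so far
(frontier empty at depth 5; search complete)
target is not among the 9 markings reachable within 5 steps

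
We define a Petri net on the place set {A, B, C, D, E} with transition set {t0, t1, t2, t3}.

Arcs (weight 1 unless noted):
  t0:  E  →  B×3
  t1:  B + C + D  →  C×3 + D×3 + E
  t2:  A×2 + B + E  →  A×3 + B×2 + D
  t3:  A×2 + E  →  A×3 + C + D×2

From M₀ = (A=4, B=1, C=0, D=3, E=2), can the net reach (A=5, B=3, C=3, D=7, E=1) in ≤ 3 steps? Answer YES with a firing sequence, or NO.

step 1: fire t0:  (A=4, B=1, C=0, D=3, E=2) → (A=4, B=4, C=0, D=3, E=1)
step 2: fire t3:  (A=4, B=4, C=0, D=3, E=1) → (A=5, B=4, C=1, D=5, E=0)
step 3: fire t1:  (A=5, B=4, C=1, D=5, E=0) → (A=5, B=3, C=3, D=7, E=1)

YES — reachable via ⟨t0, t3, t1⟩ (3 firings)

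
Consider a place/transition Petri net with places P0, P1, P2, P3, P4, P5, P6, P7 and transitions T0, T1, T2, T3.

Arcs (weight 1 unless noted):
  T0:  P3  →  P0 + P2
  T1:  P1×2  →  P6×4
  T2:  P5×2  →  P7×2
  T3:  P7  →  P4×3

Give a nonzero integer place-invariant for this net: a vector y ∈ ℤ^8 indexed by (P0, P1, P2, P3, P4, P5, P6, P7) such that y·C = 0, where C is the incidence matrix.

Incidence matrix C (rows=places, cols=transitions):
       T0   T1   T2   T3
   P0   1    0    0    0
   P1   0   -2    0    0
   P2   1    0    0    0
   P3  -1    0    0    0
   P4   0    0    0    3
   P5   0    0   -2    0
   P6   0    4    0    0
   P7   0    0    2   -1

Candidate y = [1, 0, -1, 0, 0, 0, 0, 0]; check y·C column-wise:
  col T0: 1·1 + -1·1 + 0·-1 = 0
  col T1: 1·0 + 0·-2 + -1·0 + 0·4 = 0
  col T2: 1·0 + -1·0 + 0·-2 + 0·2 = 0
  col T3: 1·0 + -1·0 + 0·3 + 0·-1 = 0

y = (P0:1, P1:0, P2:-1, P3:0, P4:0, P5:0, P6:0, P7:0)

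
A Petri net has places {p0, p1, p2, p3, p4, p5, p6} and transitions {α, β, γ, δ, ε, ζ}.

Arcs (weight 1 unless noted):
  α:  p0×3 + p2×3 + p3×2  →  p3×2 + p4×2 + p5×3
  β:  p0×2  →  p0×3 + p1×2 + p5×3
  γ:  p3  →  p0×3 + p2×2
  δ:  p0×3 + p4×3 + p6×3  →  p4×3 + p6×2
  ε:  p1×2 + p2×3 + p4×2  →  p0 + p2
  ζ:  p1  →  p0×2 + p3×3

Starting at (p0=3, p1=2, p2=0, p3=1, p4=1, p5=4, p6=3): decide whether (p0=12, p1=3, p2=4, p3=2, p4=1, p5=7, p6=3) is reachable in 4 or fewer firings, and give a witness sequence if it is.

YES — reachable via ⟨β, γ, ζ, γ⟩ (4 firings)

step 1: fire β:  (p0=3, p1=2, p2=0, p3=1, p4=1, p5=4, p6=3) → (p0=4, p1=4, p2=0, p3=1, p4=1, p5=7, p6=3)
step 2: fire γ:  (p0=4, p1=4, p2=0, p3=1, p4=1, p5=7, p6=3) → (p0=7, p1=4, p2=2, p3=0, p4=1, p5=7, p6=3)
step 3: fire ζ:  (p0=7, p1=4, p2=2, p3=0, p4=1, p5=7, p6=3) → (p0=9, p1=3, p2=2, p3=3, p4=1, p5=7, p6=3)
step 4: fire γ:  (p0=9, p1=3, p2=2, p3=3, p4=1, p5=7, p6=3) → (p0=12, p1=3, p2=4, p3=2, p4=1, p5=7, p6=3)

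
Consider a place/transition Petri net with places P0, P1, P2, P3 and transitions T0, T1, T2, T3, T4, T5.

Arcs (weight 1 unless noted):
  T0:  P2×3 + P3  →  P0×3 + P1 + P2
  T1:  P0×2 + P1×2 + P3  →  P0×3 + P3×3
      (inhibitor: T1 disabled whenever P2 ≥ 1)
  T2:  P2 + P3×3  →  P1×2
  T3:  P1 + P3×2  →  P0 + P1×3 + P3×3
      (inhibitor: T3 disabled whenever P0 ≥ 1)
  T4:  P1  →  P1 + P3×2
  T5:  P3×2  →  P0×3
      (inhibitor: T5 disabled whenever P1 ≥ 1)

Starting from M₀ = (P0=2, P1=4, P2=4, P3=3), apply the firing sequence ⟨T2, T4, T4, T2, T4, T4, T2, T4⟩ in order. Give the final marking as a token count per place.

step 1: fire T2:  (P0=2, P1=4, P2=4, P3=3) → (P0=2, P1=6, P2=3, P3=0)
step 2: fire T4:  (P0=2, P1=6, P2=3, P3=0) → (P0=2, P1=6, P2=3, P3=2)
step 3: fire T4:  (P0=2, P1=6, P2=3, P3=2) → (P0=2, P1=6, P2=3, P3=4)
step 4: fire T2:  (P0=2, P1=6, P2=3, P3=4) → (P0=2, P1=8, P2=2, P3=1)
step 5: fire T4:  (P0=2, P1=8, P2=2, P3=1) → (P0=2, P1=8, P2=2, P3=3)
step 6: fire T4:  (P0=2, P1=8, P2=2, P3=3) → (P0=2, P1=8, P2=2, P3=5)
step 7: fire T2:  (P0=2, P1=8, P2=2, P3=5) → (P0=2, P1=10, P2=1, P3=2)
step 8: fire T4:  (P0=2, P1=10, P2=1, P3=2) → (P0=2, P1=10, P2=1, P3=4)

(P0=2, P1=10, P2=1, P3=4)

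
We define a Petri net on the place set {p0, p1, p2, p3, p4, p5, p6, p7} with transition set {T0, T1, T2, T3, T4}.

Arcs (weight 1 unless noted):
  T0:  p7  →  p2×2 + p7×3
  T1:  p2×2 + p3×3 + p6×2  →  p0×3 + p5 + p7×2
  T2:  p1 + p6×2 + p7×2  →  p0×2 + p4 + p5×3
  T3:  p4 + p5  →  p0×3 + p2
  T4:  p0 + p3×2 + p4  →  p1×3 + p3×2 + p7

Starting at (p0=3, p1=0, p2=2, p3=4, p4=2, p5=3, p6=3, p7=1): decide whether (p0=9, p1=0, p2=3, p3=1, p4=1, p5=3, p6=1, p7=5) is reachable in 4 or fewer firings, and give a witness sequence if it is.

YES — reachable via ⟨T0, T1, T3⟩ (3 firings)

step 1: fire T0:  (p0=3, p1=0, p2=2, p3=4, p4=2, p5=3, p6=3, p7=1) → (p0=3, p1=0, p2=4, p3=4, p4=2, p5=3, p6=3, p7=3)
step 2: fire T1:  (p0=3, p1=0, p2=4, p3=4, p4=2, p5=3, p6=3, p7=3) → (p0=6, p1=0, p2=2, p3=1, p4=2, p5=4, p6=1, p7=5)
step 3: fire T3:  (p0=6, p1=0, p2=2, p3=1, p4=2, p5=4, p6=1, p7=5) → (p0=9, p1=0, p2=3, p3=1, p4=1, p5=3, p6=1, p7=5)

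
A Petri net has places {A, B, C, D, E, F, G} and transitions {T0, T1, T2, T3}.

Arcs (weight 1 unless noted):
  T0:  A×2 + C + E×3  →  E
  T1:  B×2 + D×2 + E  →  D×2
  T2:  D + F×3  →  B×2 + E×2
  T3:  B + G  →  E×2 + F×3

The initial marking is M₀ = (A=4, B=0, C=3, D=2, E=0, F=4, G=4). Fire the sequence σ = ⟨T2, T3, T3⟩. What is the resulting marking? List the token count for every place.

step 1: fire T2:  (A=4, B=0, C=3, D=2, E=0, F=4, G=4) → (A=4, B=2, C=3, D=1, E=2, F=1, G=4)
step 2: fire T3:  (A=4, B=2, C=3, D=1, E=2, F=1, G=4) → (A=4, B=1, C=3, D=1, E=4, F=4, G=3)
step 3: fire T3:  (A=4, B=1, C=3, D=1, E=4, F=4, G=3) → (A=4, B=0, C=3, D=1, E=6, F=7, G=2)

(A=4, B=0, C=3, D=1, E=6, F=7, G=2)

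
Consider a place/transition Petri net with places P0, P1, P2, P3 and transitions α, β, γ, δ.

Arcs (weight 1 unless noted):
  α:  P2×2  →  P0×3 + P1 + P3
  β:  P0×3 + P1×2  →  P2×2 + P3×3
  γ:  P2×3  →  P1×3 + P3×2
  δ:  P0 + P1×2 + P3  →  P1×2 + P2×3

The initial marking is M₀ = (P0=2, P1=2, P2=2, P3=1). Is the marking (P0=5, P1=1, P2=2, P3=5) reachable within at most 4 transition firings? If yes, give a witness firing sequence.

NO — not reachable within 4 firings

depth 0: 1 marking
depth 1: 3 markings reached so far
depth 2: 6 markings reached so far
depth 3: 12 markings reached so far
depth 4: 19 markings reached so far
target is not among the 19 markings reachable within 4 steps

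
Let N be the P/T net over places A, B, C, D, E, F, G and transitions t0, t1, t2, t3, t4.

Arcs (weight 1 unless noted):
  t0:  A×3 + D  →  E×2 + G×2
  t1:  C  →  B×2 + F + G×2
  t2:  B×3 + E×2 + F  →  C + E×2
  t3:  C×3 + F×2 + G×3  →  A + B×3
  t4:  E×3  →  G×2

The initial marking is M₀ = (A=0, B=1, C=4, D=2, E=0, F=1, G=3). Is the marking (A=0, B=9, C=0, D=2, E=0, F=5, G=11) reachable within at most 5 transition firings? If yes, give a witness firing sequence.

step 1: fire t1:  (A=0, B=1, C=4, D=2, E=0, F=1, G=3) → (A=0, B=3, C=3, D=2, E=0, F=2, G=5)
step 2: fire t1:  (A=0, B=3, C=3, D=2, E=0, F=2, G=5) → (A=0, B=5, C=2, D=2, E=0, F=3, G=7)
step 3: fire t1:  (A=0, B=5, C=2, D=2, E=0, F=3, G=7) → (A=0, B=7, C=1, D=2, E=0, F=4, G=9)
step 4: fire t1:  (A=0, B=7, C=1, D=2, E=0, F=4, G=9) → (A=0, B=9, C=0, D=2, E=0, F=5, G=11)

YES — reachable via ⟨t1, t1, t1, t1⟩ (4 firings)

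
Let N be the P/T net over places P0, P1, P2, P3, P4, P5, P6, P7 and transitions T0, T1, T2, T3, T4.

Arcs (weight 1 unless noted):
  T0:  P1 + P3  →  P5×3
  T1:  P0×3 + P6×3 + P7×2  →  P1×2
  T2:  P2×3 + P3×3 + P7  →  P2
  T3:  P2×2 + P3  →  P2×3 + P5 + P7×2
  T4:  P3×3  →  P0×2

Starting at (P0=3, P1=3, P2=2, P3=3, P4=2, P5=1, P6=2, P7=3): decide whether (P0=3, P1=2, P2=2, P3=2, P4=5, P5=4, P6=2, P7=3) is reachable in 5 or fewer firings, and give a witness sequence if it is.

NO — not reachable within 5 firings

depth 0: 1 marking
depth 1: 4 markings reached so far
depth 2: 7 markings reached so far
depth 3: 11 markings reached so far
depth 4: 11 markings reached so far
(frontier empty at depth 4; search complete)
target is not among the 11 markings reachable within 5 steps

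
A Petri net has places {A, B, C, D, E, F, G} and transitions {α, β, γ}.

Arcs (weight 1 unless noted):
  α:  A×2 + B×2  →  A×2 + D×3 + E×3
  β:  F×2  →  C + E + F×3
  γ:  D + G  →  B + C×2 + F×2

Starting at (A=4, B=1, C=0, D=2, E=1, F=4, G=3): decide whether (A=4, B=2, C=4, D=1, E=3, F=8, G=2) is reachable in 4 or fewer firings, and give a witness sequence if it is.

step 1: fire β:  (A=4, B=1, C=0, D=2, E=1, F=4, G=3) → (A=4, B=1, C=1, D=2, E=2, F=5, G=3)
step 2: fire β:  (A=4, B=1, C=1, D=2, E=2, F=5, G=3) → (A=4, B=1, C=2, D=2, E=3, F=6, G=3)
step 3: fire γ:  (A=4, B=1, C=2, D=2, E=3, F=6, G=3) → (A=4, B=2, C=4, D=1, E=3, F=8, G=2)

YES — reachable via ⟨β, β, γ⟩ (3 firings)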